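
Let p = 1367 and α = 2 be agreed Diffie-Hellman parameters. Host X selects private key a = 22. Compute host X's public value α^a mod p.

Public value = 2^22 mod 1367.
2^1 ≡ 2 (mod 1367)
2^2 = (2^1)^2 ≡ 2^2 = 4 ≡ 4 (mod 1367)
2^4 = (2^2)^2 ≡ 4^2 = 16 ≡ 16 (mod 1367)
2^8 = (2^4)^2 ≡ 16^2 = 256 ≡ 256 (mod 1367)
2^16 = (2^8)^2 ≡ 256^2 = 65536 ≡ 1287 (mod 1367)
2^22 = 2^16 · 2^4 · 2^2 ≡ 1287 · 16 · 4 ≡ 348 (mod 1367).

348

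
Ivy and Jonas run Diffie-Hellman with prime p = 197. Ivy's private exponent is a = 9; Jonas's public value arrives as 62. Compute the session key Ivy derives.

181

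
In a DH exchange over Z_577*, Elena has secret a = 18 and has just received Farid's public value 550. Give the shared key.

152

Shared key K = 550^18 mod 577.
550^1 ≡ 550 (mod 577)
550^2 = (550^1)^2 ≡ 550^2 = 302500 ≡ 152 (mod 577)
550^4 = (550^2)^2 ≡ 152^2 = 23104 ≡ 24 (mod 577)
550^8 = (550^4)^2 ≡ 24^2 = 576 ≡ 576 (mod 577)
550^16 = (550^8)^2 ≡ 576^2 = 331776 ≡ 1 (mod 577)
550^18 = 550^16 · 550^2 ≡ 1 · 152 ≡ 152 (mod 577).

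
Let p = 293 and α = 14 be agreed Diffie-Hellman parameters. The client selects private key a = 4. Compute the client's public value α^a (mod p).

Public value = 14^4 (mod 293).
14^1 ≡ 14 (mod 293)
14^2 = (14^1)^2 ≡ 14^2 = 196 ≡ 196 (mod 293)
14^4 = (14^2)^2 ≡ 196^2 = 38416 ≡ 33 (mod 293)

33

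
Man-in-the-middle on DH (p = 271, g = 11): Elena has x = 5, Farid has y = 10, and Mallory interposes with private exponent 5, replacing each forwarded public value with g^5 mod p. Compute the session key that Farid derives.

Farid receives Mallory's public value M = 11^5 mod 271 instead of the honest one.
11^1 ≡ 11 (mod 271)
11^2 = (11^1)^2 ≡ 11^2 = 121 ≡ 121 (mod 271)
11^4 = (11^2)^2 ≡ 121^2 = 14641 ≡ 7 (mod 271)
11^5 = 11^4 · 11^1 ≡ 7 · 11 ≡ 77 (mod 271).
So M = 77. Farid computes K = M^10 mod 271.
77^1 ≡ 77 (mod 271)
77^2 = (77^1)^2 ≡ 77^2 = 5929 ≡ 238 (mod 271)
77^4 = (77^2)^2 ≡ 238^2 = 56644 ≡ 5 (mod 271)
77^8 = (77^4)^2 ≡ 5^2 = 25 ≡ 25 (mod 271)
77^10 = 77^8 · 77^2 ≡ 25 · 238 ≡ 259 (mod 271).

259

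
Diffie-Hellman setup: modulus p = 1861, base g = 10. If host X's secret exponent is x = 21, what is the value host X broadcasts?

Public value = 10^{21} \pmod{1861}.
10^1 ≡ 10 (mod 1861)
10^2 = (10^1)^2 ≡ 10^2 = 100 ≡ 100 (mod 1861)
10^4 = (10^2)^2 ≡ 100^2 = 10000 ≡ 695 (mod 1861)
10^8 = (10^4)^2 ≡ 695^2 = 483025 ≡ 1026 (mod 1861)
10^16 = (10^8)^2 ≡ 1026^2 = 1052676 ≡ 1211 (mod 1861)
10^21 = 10^16 · 10^4 · 10^1 ≡ 1211 · 695 · 10 ≡ 1008 (mod 1861).

1008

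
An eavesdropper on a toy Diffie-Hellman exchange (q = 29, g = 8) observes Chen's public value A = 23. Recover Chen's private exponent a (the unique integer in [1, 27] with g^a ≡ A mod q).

Try successive powers of 8 modulo 29:
8^1 ≡ 8
8^2 ≡ 6
8^3 ≡ 19
8^4 ≡ 7
8^5 ≡ 27
8^6 ≡ 13
8^7 ≡ 17
8^8 ≡ 20
8^9 ≡ 15
8^10 ≡ 4
8^11 ≡ 3
8^12 ≡ 24
8^13 ≡ 18
8^14 ≡ 28
8^15 ≡ 21
8^16 ≡ 23
Found: a = 16.

16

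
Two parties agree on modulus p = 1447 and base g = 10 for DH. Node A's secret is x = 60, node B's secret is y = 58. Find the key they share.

262

Node B sends B = g^y mod p = 10^58 mod 1447.
10^1 ≡ 10 (mod 1447)
10^2 = (10^1)^2 ≡ 10^2 = 100 ≡ 100 (mod 1447)
10^4 = (10^2)^2 ≡ 100^2 = 10000 ≡ 1318 (mod 1447)
10^8 = (10^4)^2 ≡ 1318^2 = 1737124 ≡ 724 (mod 1447)
10^16 = (10^8)^2 ≡ 724^2 = 524176 ≡ 362 (mod 1447)
10^32 = (10^16)^2 ≡ 362^2 = 131044 ≡ 814 (mod 1447)
10^58 = 10^32 · 10^16 · 10^8 · 10^2 ≡ 814 · 362 · 724 · 100 ≡ 46 (mod 1447).
So B = 46. Node A then computes K = B^x mod p = 46^60 mod 1447.
46^1 ≡ 46 (mod 1447)
46^2 = (46^1)^2 ≡ 46^2 = 2116 ≡ 669 (mod 1447)
46^4 = (46^2)^2 ≡ 669^2 = 447561 ≡ 438 (mod 1447)
46^8 = (46^4)^2 ≡ 438^2 = 191844 ≡ 840 (mod 1447)
46^16 = (46^8)^2 ≡ 840^2 = 705600 ≡ 911 (mod 1447)
46^32 = (46^16)^2 ≡ 911^2 = 829921 ≡ 790 (mod 1447)
46^60 = 46^32 · 46^16 · 46^8 · 46^4 ≡ 790 · 911 · 840 · 438 ≡ 262 (mod 1447).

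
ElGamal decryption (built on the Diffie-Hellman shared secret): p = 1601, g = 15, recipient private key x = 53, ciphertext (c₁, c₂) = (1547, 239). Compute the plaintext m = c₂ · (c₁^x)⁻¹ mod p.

1012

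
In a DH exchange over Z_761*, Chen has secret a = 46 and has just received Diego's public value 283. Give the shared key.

465

Shared key K = 283^46 mod 761.
283^1 ≡ 283 (mod 761)
283^2 = (283^1)^2 ≡ 283^2 = 80089 ≡ 184 (mod 761)
283^4 = (283^2)^2 ≡ 184^2 = 33856 ≡ 372 (mod 761)
283^8 = (283^4)^2 ≡ 372^2 = 138384 ≡ 643 (mod 761)
283^16 = (283^8)^2 ≡ 643^2 = 413449 ≡ 226 (mod 761)
283^32 = (283^16)^2 ≡ 226^2 = 51076 ≡ 89 (mod 761)
283^46 = 283^32 · 283^8 · 283^4 · 283^2 ≡ 89 · 643 · 372 · 184 ≡ 465 (mod 761).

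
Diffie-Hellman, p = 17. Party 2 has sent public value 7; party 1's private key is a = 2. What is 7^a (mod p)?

Shared key K = 7^2 mod 17.
7^1 ≡ 7 (mod 17)
7^2 = (7^1)^2 ≡ 7^2 = 49 ≡ 15 (mod 17)

15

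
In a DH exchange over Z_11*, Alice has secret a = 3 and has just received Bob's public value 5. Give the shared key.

Shared key K = 5^3 mod 11.
5^1 ≡ 5 (mod 11)
5^2 = (5^1)^2 ≡ 5^2 = 25 ≡ 3 (mod 11)
5^3 = 5^2 · 5^1 ≡ 3 · 5 ≡ 4 (mod 11).

4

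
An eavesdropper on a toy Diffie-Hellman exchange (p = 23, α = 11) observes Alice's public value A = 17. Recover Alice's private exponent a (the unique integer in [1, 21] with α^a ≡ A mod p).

Try successive powers of 11 modulo 23:
11^1 ≡ 11
11^2 ≡ 6
11^3 ≡ 20
11^4 ≡ 13
11^5 ≡ 5
11^6 ≡ 9
11^7 ≡ 7
11^8 ≡ 8
11^9 ≡ 19
11^10 ≡ 2
11^11 ≡ 22
11^12 ≡ 12
11^13 ≡ 17
Found: a = 13.

13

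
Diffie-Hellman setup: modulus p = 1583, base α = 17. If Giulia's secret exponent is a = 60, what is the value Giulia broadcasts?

937

Public value = 17^60 mod 1583.
17^1 ≡ 17 (mod 1583)
17^2 = (17^1)^2 ≡ 17^2 = 289 ≡ 289 (mod 1583)
17^4 = (17^2)^2 ≡ 289^2 = 83521 ≡ 1205 (mod 1583)
17^8 = (17^4)^2 ≡ 1205^2 = 1452025 ≡ 414 (mod 1583)
17^16 = (17^8)^2 ≡ 414^2 = 171396 ≡ 432 (mod 1583)
17^32 = (17^16)^2 ≡ 432^2 = 186624 ≡ 1413 (mod 1583)
17^60 = 17^32 · 17^16 · 17^8 · 17^4 ≡ 1413 · 432 · 414 · 1205 ≡ 937 (mod 1583).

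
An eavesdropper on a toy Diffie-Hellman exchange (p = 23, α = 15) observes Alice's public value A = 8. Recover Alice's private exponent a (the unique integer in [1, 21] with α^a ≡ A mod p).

12

Try successive powers of 15 modulo 23:
15^1 ≡ 15
15^2 ≡ 18
15^3 ≡ 17
15^4 ≡ 2
15^5 ≡ 7
15^6 ≡ 13
15^7 ≡ 11
15^8 ≡ 4
15^9 ≡ 14
15^10 ≡ 3
15^11 ≡ 22
15^12 ≡ 8
Found: a = 12.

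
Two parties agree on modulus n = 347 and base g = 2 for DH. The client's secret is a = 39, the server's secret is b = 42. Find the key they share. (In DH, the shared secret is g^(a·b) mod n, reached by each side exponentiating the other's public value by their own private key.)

83

The server sends B = g^b mod n = 2^42 mod 347.
2^1 ≡ 2 (mod 347)
2^2 = (2^1)^2 ≡ 2^2 = 4 ≡ 4 (mod 347)
2^4 = (2^2)^2 ≡ 4^2 = 16 ≡ 16 (mod 347)
2^8 = (2^4)^2 ≡ 16^2 = 256 ≡ 256 (mod 347)
2^16 = (2^8)^2 ≡ 256^2 = 65536 ≡ 300 (mod 347)
2^32 = (2^16)^2 ≡ 300^2 = 90000 ≡ 127 (mod 347)
2^42 = 2^32 · 2^8 · 2^2 ≡ 127 · 256 · 4 ≡ 270 (mod 347).
So B = 270. The client then computes K = B^a mod n = 270^39 mod 347.
270^1 ≡ 270 (mod 347)
270^2 = (270^1)^2 ≡ 270^2 = 72900 ≡ 30 (mod 347)
270^4 = (270^2)^2 ≡ 30^2 = 900 ≡ 206 (mod 347)
270^8 = (270^4)^2 ≡ 206^2 = 42436 ≡ 102 (mod 347)
270^16 = (270^8)^2 ≡ 102^2 = 10404 ≡ 341 (mod 347)
270^32 = (270^16)^2 ≡ 341^2 = 116281 ≡ 36 (mod 347)
270^39 = 270^32 · 270^4 · 270^2 · 270^1 ≡ 36 · 206 · 30 · 270 ≡ 83 (mod 347).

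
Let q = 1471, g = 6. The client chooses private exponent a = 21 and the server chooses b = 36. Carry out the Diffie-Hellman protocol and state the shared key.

945

The server sends B = g^b mod q = 6^36 mod 1471.
6^1 ≡ 6 (mod 1471)
6^2 = (6^1)^2 ≡ 6^2 = 36 ≡ 36 (mod 1471)
6^4 = (6^2)^2 ≡ 36^2 = 1296 ≡ 1296 (mod 1471)
6^8 = (6^4)^2 ≡ 1296^2 = 1679616 ≡ 1205 (mod 1471)
6^16 = (6^8)^2 ≡ 1205^2 = 1452025 ≡ 148 (mod 1471)
6^32 = (6^16)^2 ≡ 148^2 = 21904 ≡ 1310 (mod 1471)
6^36 = 6^32 · 6^4 ≡ 1310 · 1296 ≡ 226 (mod 1471).
So B = 226. The client then computes K = B^a mod q = 226^21 mod 1471.
226^1 ≡ 226 (mod 1471)
226^2 = (226^1)^2 ≡ 226^2 = 51076 ≡ 1062 (mod 1471)
226^4 = (226^2)^2 ≡ 1062^2 = 1127844 ≡ 1058 (mod 1471)
226^8 = (226^4)^2 ≡ 1058^2 = 1119364 ≡ 1404 (mod 1471)
226^16 = (226^8)^2 ≡ 1404^2 = 1971216 ≡ 76 (mod 1471)
226^21 = 226^16 · 226^4 · 226^1 ≡ 76 · 1058 · 226 ≡ 945 (mod 1471).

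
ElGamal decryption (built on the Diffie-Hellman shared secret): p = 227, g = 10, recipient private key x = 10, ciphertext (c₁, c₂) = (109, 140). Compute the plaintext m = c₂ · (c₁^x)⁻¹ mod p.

215

Shared mask s = c₁^x mod p = 109^10 mod 227.
109^1 ≡ 109 (mod 227)
109^2 = (109^1)^2 ≡ 109^2 = 11881 ≡ 77 (mod 227)
109^4 = (109^2)^2 ≡ 77^2 = 5929 ≡ 27 (mod 227)
109^8 = (109^4)^2 ≡ 27^2 = 729 ≡ 48 (mod 227)
109^10 = 109^8 · 109^2 ≡ 48 · 77 ≡ 64 (mod 227).
So s = 64; s⁻¹ ≡ 188 (mod 227).
m = c₂ · s⁻¹ mod 227 = 140 · 188 mod 227 = 215.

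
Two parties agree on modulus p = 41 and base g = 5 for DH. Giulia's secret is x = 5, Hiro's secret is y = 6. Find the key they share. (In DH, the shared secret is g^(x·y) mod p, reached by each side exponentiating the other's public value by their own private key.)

40

Hiro sends B = g^y mod p = 5^6 mod 41.
5^1 ≡ 5 (mod 41)
5^2 = (5^1)^2 ≡ 5^2 = 25 ≡ 25 (mod 41)
5^4 = (5^2)^2 ≡ 25^2 = 625 ≡ 10 (mod 41)
5^6 = 5^4 · 5^2 ≡ 10 · 25 ≡ 4 (mod 41).
So B = 4. Giulia then computes K = B^x mod p = 4^5 mod 41.
4^1 ≡ 4 (mod 41)
4^2 = (4^1)^2 ≡ 4^2 = 16 ≡ 16 (mod 41)
4^4 = (4^2)^2 ≡ 16^2 = 256 ≡ 10 (mod 41)
4^5 = 4^4 · 4^1 ≡ 10 · 4 ≡ 40 (mod 41).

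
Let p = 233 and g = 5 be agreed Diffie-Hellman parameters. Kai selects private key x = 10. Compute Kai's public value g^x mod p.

129

Public value = 5^10 mod 233.
5^1 ≡ 5 (mod 233)
5^2 = (5^1)^2 ≡ 5^2 = 25 ≡ 25 (mod 233)
5^4 = (5^2)^2 ≡ 25^2 = 625 ≡ 159 (mod 233)
5^8 = (5^4)^2 ≡ 159^2 = 25281 ≡ 117 (mod 233)
5^10 = 5^8 · 5^2 ≡ 117 · 25 ≡ 129 (mod 233).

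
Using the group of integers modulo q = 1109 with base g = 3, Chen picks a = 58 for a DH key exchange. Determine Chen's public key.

222

Public value = 3^{58} \pmod{1109}.
3^1 ≡ 3 (mod 1109)
3^2 = (3^1)^2 ≡ 3^2 = 9 ≡ 9 (mod 1109)
3^4 = (3^2)^2 ≡ 9^2 = 81 ≡ 81 (mod 1109)
3^8 = (3^4)^2 ≡ 81^2 = 6561 ≡ 1016 (mod 1109)
3^16 = (3^8)^2 ≡ 1016^2 = 1032256 ≡ 886 (mod 1109)
3^32 = (3^16)^2 ≡ 886^2 = 784996 ≡ 933 (mod 1109)
3^58 = 3^32 · 3^16 · 3^8 · 3^2 ≡ 933 · 886 · 1016 · 9 ≡ 222 (mod 1109).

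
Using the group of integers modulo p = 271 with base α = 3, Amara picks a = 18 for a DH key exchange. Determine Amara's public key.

Public value = 3^18 (mod 271).
3^1 ≡ 3 (mod 271)
3^2 = (3^1)^2 ≡ 3^2 = 9 ≡ 9 (mod 271)
3^4 = (3^2)^2 ≡ 9^2 = 81 ≡ 81 (mod 271)
3^8 = (3^4)^2 ≡ 81^2 = 6561 ≡ 57 (mod 271)
3^16 = (3^8)^2 ≡ 57^2 = 3249 ≡ 268 (mod 271)
3^18 = 3^16 · 3^2 ≡ 268 · 9 ≡ 244 (mod 271).

244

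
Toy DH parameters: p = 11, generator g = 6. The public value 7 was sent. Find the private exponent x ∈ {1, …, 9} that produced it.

3

Try successive powers of 6 modulo 11:
6^1 ≡ 6
6^2 ≡ 3
6^3 ≡ 7
Found: x = 3.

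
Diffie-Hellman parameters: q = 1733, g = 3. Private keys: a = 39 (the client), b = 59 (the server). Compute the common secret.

648

The client sends A = g^a mod q = 3^39 mod 1733.
3^1 ≡ 3 (mod 1733)
3^2 = (3^1)^2 ≡ 3^2 = 9 ≡ 9 (mod 1733)
3^4 = (3^2)^2 ≡ 9^2 = 81 ≡ 81 (mod 1733)
3^8 = (3^4)^2 ≡ 81^2 = 6561 ≡ 1362 (mod 1733)
3^16 = (3^8)^2 ≡ 1362^2 = 1855044 ≡ 734 (mod 1733)
3^32 = (3^16)^2 ≡ 734^2 = 538756 ≡ 1526 (mod 1733)
3^39 = 3^32 · 3^4 · 3^2 · 3^1 ≡ 1526 · 81 · 9 · 3 ≡ 1337 (mod 1733).
So A = 1337. The server then computes K = A^b mod q = 1337^59 mod 1733.
1337^1 ≡ 1337 (mod 1733)
1337^2 = (1337^1)^2 ≡ 1337^2 = 1787569 ≡ 846 (mod 1733)
1337^4 = (1337^2)^2 ≡ 846^2 = 715716 ≡ 1720 (mod 1733)
1337^8 = (1337^4)^2 ≡ 1720^2 = 2958400 ≡ 169 (mod 1733)
1337^16 = (1337^8)^2 ≡ 169^2 = 28561 ≡ 833 (mod 1733)
1337^32 = (1337^16)^2 ≡ 833^2 = 693889 ≡ 689 (mod 1733)
1337^59 = 1337^32 · 1337^16 · 1337^8 · 1337^2 · 1337^1 ≡ 689 · 833 · 169 · 846 · 1337 ≡ 648 (mod 1733).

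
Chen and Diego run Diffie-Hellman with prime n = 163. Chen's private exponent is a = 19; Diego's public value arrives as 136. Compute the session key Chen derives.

Shared key K = 136^19 mod 163.
136^1 ≡ 136 (mod 163)
136^2 = (136^1)^2 ≡ 136^2 = 18496 ≡ 77 (mod 163)
136^4 = (136^2)^2 ≡ 77^2 = 5929 ≡ 61 (mod 163)
136^8 = (136^4)^2 ≡ 61^2 = 3721 ≡ 135 (mod 163)
136^16 = (136^8)^2 ≡ 135^2 = 18225 ≡ 132 (mod 163)
136^19 = 136^16 · 136^2 · 136^1 ≡ 132 · 77 · 136 ≡ 64 (mod 163).

64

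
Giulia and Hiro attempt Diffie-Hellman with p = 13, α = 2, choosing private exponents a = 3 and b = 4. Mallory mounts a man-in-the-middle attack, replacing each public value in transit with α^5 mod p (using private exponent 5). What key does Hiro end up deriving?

9

Hiro receives Mallory's public value M = 2^5 mod 13 instead of the honest one.
2^1 ≡ 2 (mod 13)
2^2 = (2^1)^2 ≡ 2^2 = 4 ≡ 4 (mod 13)
2^4 = (2^2)^2 ≡ 4^2 = 16 ≡ 3 (mod 13)
2^5 = 2^4 · 2^1 ≡ 3 · 2 ≡ 6 (mod 13).
So M = 6. Hiro computes K = M^4 mod 13.
6^1 ≡ 6 (mod 13)
6^2 = (6^1)^2 ≡ 6^2 = 36 ≡ 10 (mod 13)
6^4 = (6^2)^2 ≡ 10^2 = 100 ≡ 9 (mod 13)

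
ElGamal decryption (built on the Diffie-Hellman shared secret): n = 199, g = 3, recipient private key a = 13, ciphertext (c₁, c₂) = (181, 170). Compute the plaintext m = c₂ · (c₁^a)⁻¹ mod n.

126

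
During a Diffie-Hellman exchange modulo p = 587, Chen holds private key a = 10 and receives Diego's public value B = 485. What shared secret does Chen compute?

48

Shared key K = 485^10 mod 587.
485^1 ≡ 485 (mod 587)
485^2 = (485^1)^2 ≡ 485^2 = 235225 ≡ 425 (mod 587)
485^4 = (485^2)^2 ≡ 425^2 = 180625 ≡ 416 (mod 587)
485^8 = (485^4)^2 ≡ 416^2 = 173056 ≡ 478 (mod 587)
485^10 = 485^8 · 485^2 ≡ 478 · 425 ≡ 48 (mod 587).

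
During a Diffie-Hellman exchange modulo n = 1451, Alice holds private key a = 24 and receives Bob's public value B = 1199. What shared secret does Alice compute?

Shared key K = 1199^24 mod 1451.
1199^1 ≡ 1199 (mod 1451)
1199^2 = (1199^1)^2 ≡ 1199^2 = 1437601 ≡ 1111 (mod 1451)
1199^4 = (1199^2)^2 ≡ 1111^2 = 1234321 ≡ 971 (mod 1451)
1199^8 = (1199^4)^2 ≡ 971^2 = 942841 ≡ 1142 (mod 1451)
1199^16 = (1199^8)^2 ≡ 1142^2 = 1304164 ≡ 1166 (mod 1451)
1199^24 = 1199^16 · 1199^8 ≡ 1166 · 1142 ≡ 1005 (mod 1451).

1005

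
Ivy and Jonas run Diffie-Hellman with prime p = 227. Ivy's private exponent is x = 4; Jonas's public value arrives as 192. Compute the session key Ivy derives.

155

Shared key K = 192^4 mod 227.
192^1 ≡ 192 (mod 227)
192^2 = (192^1)^2 ≡ 192^2 = 36864 ≡ 90 (mod 227)
192^4 = (192^2)^2 ≡ 90^2 = 8100 ≡ 155 (mod 227)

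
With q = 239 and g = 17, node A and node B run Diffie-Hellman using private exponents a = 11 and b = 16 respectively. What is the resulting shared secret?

Node B sends B = g^b mod q = 17^16 mod 239.
17^1 ≡ 17 (mod 239)
17^2 = (17^1)^2 ≡ 17^2 = 289 ≡ 50 (mod 239)
17^4 = (17^2)^2 ≡ 50^2 = 2500 ≡ 110 (mod 239)
17^8 = (17^4)^2 ≡ 110^2 = 12100 ≡ 150 (mod 239)
17^16 = (17^8)^2 ≡ 150^2 = 22500 ≡ 34 (mod 239)
So B = 34. Node A then computes K = B^a mod q = 34^11 mod 239.
34^1 ≡ 34 (mod 239)
34^2 = (34^1)^2 ≡ 34^2 = 1156 ≡ 200 (mod 239)
34^4 = (34^2)^2 ≡ 200^2 = 40000 ≡ 87 (mod 239)
34^8 = (34^4)^2 ≡ 87^2 = 7569 ≡ 160 (mod 239)
34^11 = 34^8 · 34^2 · 34^1 ≡ 160 · 200 · 34 ≡ 72 (mod 239).

72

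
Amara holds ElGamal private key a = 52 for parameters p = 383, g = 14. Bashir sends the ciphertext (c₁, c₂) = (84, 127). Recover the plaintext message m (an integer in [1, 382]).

183

Shared mask s = c₁^a mod p = 84^52 mod 383.
84^1 ≡ 84 (mod 383)
84^2 = (84^1)^2 ≡ 84^2 = 7056 ≡ 162 (mod 383)
84^4 = (84^2)^2 ≡ 162^2 = 26244 ≡ 200 (mod 383)
84^8 = (84^4)^2 ≡ 200^2 = 40000 ≡ 168 (mod 383)
84^16 = (84^8)^2 ≡ 168^2 = 28224 ≡ 265 (mod 383)
84^32 = (84^16)^2 ≡ 265^2 = 70225 ≡ 136 (mod 383)
84^52 = 84^32 · 84^16 · 84^4 ≡ 136 · 265 · 200 ≡ 323 (mod 383).
So s = 323; s⁻¹ ≡ 300 (mod 383).
m = c₂ · s⁻¹ mod 383 = 127 · 300 mod 383 = 183.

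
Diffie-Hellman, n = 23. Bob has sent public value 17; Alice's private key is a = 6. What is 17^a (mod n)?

12

Shared key K = 17^6 mod 23.
17^1 ≡ 17 (mod 23)
17^2 = (17^1)^2 ≡ 17^2 = 289 ≡ 13 (mod 23)
17^4 = (17^2)^2 ≡ 13^2 = 169 ≡ 8 (mod 23)
17^6 = 17^4 · 17^2 ≡ 8 · 13 ≡ 12 (mod 23).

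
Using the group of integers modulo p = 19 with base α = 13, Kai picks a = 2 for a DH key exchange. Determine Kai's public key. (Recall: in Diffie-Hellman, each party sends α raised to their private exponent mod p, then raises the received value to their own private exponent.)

Public value = 13^2 mod 19.
13^1 ≡ 13 (mod 19)
13^2 = (13^1)^2 ≡ 13^2 = 169 ≡ 17 (mod 19)

17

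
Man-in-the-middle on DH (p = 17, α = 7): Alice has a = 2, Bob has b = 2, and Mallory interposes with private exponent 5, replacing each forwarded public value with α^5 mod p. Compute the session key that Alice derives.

Alice receives Mallory's public value M = 7^5 mod 17 instead of the honest one.
7^1 ≡ 7 (mod 17)
7^2 = (7^1)^2 ≡ 7^2 = 49 ≡ 15 (mod 17)
7^4 = (7^2)^2 ≡ 15^2 = 225 ≡ 4 (mod 17)
7^5 = 7^4 · 7^1 ≡ 4 · 7 ≡ 11 (mod 17).
So M = 11. Alice computes K = M^2 mod 17.
11^1 ≡ 11 (mod 17)
11^2 = (11^1)^2 ≡ 11^2 = 121 ≡ 2 (mod 17)

2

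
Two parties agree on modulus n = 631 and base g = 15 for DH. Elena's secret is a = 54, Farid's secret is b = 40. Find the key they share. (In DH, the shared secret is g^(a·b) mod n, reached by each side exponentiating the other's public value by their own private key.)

Elena sends A = g^a mod n = 15^54 mod 631.
15^1 ≡ 15 (mod 631)
15^2 = (15^1)^2 ≡ 15^2 = 225 ≡ 225 (mod 631)
15^4 = (15^2)^2 ≡ 225^2 = 50625 ≡ 145 (mod 631)
15^8 = (15^4)^2 ≡ 145^2 = 21025 ≡ 202 (mod 631)
15^16 = (15^8)^2 ≡ 202^2 = 40804 ≡ 420 (mod 631)
15^32 = (15^16)^2 ≡ 420^2 = 176400 ≡ 351 (mod 631)
15^54 = 15^32 · 15^16 · 15^4 · 15^2 ≡ 351 · 420 · 145 · 225 ≡ 219 (mod 631).
So A = 219. Farid then computes K = A^b mod n = 219^40 mod 631.
219^1 ≡ 219 (mod 631)
219^2 = (219^1)^2 ≡ 219^2 = 47961 ≡ 5 (mod 631)
219^4 = (219^2)^2 ≡ 5^2 = 25 ≡ 25 (mod 631)
219^8 = (219^4)^2 ≡ 25^2 = 625 ≡ 625 (mod 631)
219^16 = (219^8)^2 ≡ 625^2 = 390625 ≡ 36 (mod 631)
219^32 = (219^16)^2 ≡ 36^2 = 1296 ≡ 34 (mod 631)
219^40 = 219^32 · 219^8 ≡ 34 · 625 ≡ 427 (mod 631).

427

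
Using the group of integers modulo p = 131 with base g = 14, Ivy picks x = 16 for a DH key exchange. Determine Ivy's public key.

Public value = 14^16 mod 131.
14^1 ≡ 14 (mod 131)
14^2 = (14^1)^2 ≡ 14^2 = 196 ≡ 65 (mod 131)
14^4 = (14^2)^2 ≡ 65^2 = 4225 ≡ 33 (mod 131)
14^8 = (14^4)^2 ≡ 33^2 = 1089 ≡ 41 (mod 131)
14^16 = (14^8)^2 ≡ 41^2 = 1681 ≡ 109 (mod 131)

109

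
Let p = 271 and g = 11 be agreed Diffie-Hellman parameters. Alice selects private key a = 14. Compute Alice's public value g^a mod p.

40

Public value = 11^14 mod 271.
11^1 ≡ 11 (mod 271)
11^2 = (11^1)^2 ≡ 11^2 = 121 ≡ 121 (mod 271)
11^4 = (11^2)^2 ≡ 121^2 = 14641 ≡ 7 (mod 271)
11^8 = (11^4)^2 ≡ 7^2 = 49 ≡ 49 (mod 271)
11^14 = 11^8 · 11^4 · 11^2 ≡ 49 · 7 · 121 ≡ 40 (mod 271).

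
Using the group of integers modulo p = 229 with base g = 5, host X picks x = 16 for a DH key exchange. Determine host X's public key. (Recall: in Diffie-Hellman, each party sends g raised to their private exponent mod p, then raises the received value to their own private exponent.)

Public value = 5^16 mod 229.
5^1 ≡ 5 (mod 229)
5^2 = (5^1)^2 ≡ 5^2 = 25 ≡ 25 (mod 229)
5^4 = (5^2)^2 ≡ 25^2 = 625 ≡ 167 (mod 229)
5^8 = (5^4)^2 ≡ 167^2 = 27889 ≡ 180 (mod 229)
5^16 = (5^8)^2 ≡ 180^2 = 32400 ≡ 111 (mod 229)

111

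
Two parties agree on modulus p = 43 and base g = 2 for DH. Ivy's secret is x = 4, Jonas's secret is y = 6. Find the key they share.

35

Jonas sends B = g^y mod p = 2^6 mod 43.
2^1 ≡ 2 (mod 43)
2^2 = (2^1)^2 ≡ 2^2 = 4 ≡ 4 (mod 43)
2^4 = (2^2)^2 ≡ 4^2 = 16 ≡ 16 (mod 43)
2^6 = 2^4 · 2^2 ≡ 16 · 4 ≡ 21 (mod 43).
So B = 21. Ivy then computes K = B^x mod p = 21^4 mod 43.
21^1 ≡ 21 (mod 43)
21^2 = (21^1)^2 ≡ 21^2 = 441 ≡ 11 (mod 43)
21^4 = (21^2)^2 ≡ 11^2 = 121 ≡ 35 (mod 43)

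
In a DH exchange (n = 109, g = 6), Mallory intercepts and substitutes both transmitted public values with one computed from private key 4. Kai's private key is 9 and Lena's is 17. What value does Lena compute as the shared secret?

78

Lena receives Mallory's public value M = 6^4 mod 109 instead of the honest one.
6^1 ≡ 6 (mod 109)
6^2 = (6^1)^2 ≡ 6^2 = 36 ≡ 36 (mod 109)
6^4 = (6^2)^2 ≡ 36^2 = 1296 ≡ 97 (mod 109)
So M = 97. Lena computes K = M^17 mod 109.
97^1 ≡ 97 (mod 109)
97^2 = (97^1)^2 ≡ 97^2 = 9409 ≡ 35 (mod 109)
97^4 = (97^2)^2 ≡ 35^2 = 1225 ≡ 26 (mod 109)
97^8 = (97^4)^2 ≡ 26^2 = 676 ≡ 22 (mod 109)
97^16 = (97^8)^2 ≡ 22^2 = 484 ≡ 48 (mod 109)
97^17 = 97^16 · 97^1 ≡ 48 · 97 ≡ 78 (mod 109).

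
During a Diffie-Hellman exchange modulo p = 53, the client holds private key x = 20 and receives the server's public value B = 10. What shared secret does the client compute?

13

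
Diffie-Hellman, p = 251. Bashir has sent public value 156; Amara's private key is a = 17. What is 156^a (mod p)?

Shared key K = 156^17 mod 251.
156^1 ≡ 156 (mod 251)
156^2 = (156^1)^2 ≡ 156^2 = 24336 ≡ 240 (mod 251)
156^4 = (156^2)^2 ≡ 240^2 = 57600 ≡ 121 (mod 251)
156^8 = (156^4)^2 ≡ 121^2 = 14641 ≡ 83 (mod 251)
156^16 = (156^8)^2 ≡ 83^2 = 6889 ≡ 112 (mod 251)
156^17 = 156^16 · 156^1 ≡ 112 · 156 ≡ 153 (mod 251).

153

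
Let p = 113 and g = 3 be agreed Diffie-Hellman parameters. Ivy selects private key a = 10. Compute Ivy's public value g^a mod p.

63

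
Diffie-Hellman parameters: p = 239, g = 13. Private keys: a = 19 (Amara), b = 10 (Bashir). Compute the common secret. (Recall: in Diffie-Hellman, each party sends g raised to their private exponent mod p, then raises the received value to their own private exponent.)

Bashir sends B = g^b mod p = 13^10 mod 239.
13^1 ≡ 13 (mod 239)
13^2 = (13^1)^2 ≡ 13^2 = 169 ≡ 169 (mod 239)
13^4 = (13^2)^2 ≡ 169^2 = 28561 ≡ 120 (mod 239)
13^8 = (13^4)^2 ≡ 120^2 = 14400 ≡ 60 (mod 239)
13^10 = 13^8 · 13^2 ≡ 60 · 169 ≡ 102 (mod 239).
So B = 102. Amara then computes K = B^a mod p = 102^19 mod 239.
102^1 ≡ 102 (mod 239)
102^2 = (102^1)^2 ≡ 102^2 = 10404 ≡ 127 (mod 239)
102^4 = (102^2)^2 ≡ 127^2 = 16129 ≡ 116 (mod 239)
102^8 = (102^4)^2 ≡ 116^2 = 13456 ≡ 72 (mod 239)
102^16 = (102^8)^2 ≡ 72^2 = 5184 ≡ 165 (mod 239)
102^19 = 102^16 · 102^2 · 102^1 ≡ 165 · 127 · 102 ≡ 33 (mod 239).

33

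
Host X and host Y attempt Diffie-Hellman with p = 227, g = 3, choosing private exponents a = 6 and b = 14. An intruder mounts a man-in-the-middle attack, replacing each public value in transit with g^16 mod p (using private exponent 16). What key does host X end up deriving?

Host X receives an intruder's public value M = 3^16 mod 227 instead of the honest one.
3^1 ≡ 3 (mod 227)
3^2 = (3^1)^2 ≡ 3^2 = 9 ≡ 9 (mod 227)
3^4 = (3^2)^2 ≡ 9^2 = 81 ≡ 81 (mod 227)
3^8 = (3^4)^2 ≡ 81^2 = 6561 ≡ 205 (mod 227)
3^16 = (3^8)^2 ≡ 205^2 = 42025 ≡ 30 (mod 227)
So M = 30. Host X computes K = M^6 mod 227.
30^1 ≡ 30 (mod 227)
30^2 = (30^1)^2 ≡ 30^2 = 900 ≡ 219 (mod 227)
30^4 = (30^2)^2 ≡ 219^2 = 47961 ≡ 64 (mod 227)
30^6 = 30^4 · 30^2 ≡ 64 · 219 ≡ 169 (mod 227).

169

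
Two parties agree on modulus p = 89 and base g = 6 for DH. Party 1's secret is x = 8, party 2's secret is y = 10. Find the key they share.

78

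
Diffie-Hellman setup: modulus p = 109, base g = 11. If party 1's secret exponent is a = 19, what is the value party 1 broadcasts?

Public value = 11^19 mod 109.
11^1 ≡ 11 (mod 109)
11^2 = (11^1)^2 ≡ 11^2 = 121 ≡ 12 (mod 109)
11^4 = (11^2)^2 ≡ 12^2 = 144 ≡ 35 (mod 109)
11^8 = (11^4)^2 ≡ 35^2 = 1225 ≡ 26 (mod 109)
11^16 = (11^8)^2 ≡ 26^2 = 676 ≡ 22 (mod 109)
11^19 = 11^16 · 11^2 · 11^1 ≡ 22 · 12 · 11 ≡ 70 (mod 109).

70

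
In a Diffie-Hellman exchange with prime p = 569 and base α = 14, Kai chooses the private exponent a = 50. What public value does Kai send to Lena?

437

Public value = 14^50 (mod 569).
14^1 ≡ 14 (mod 569)
14^2 = (14^1)^2 ≡ 14^2 = 196 ≡ 196 (mod 569)
14^4 = (14^2)^2 ≡ 196^2 = 38416 ≡ 293 (mod 569)
14^8 = (14^4)^2 ≡ 293^2 = 85849 ≡ 499 (mod 569)
14^16 = (14^8)^2 ≡ 499^2 = 249001 ≡ 348 (mod 569)
14^32 = (14^16)^2 ≡ 348^2 = 121104 ≡ 476 (mod 569)
14^50 = 14^32 · 14^16 · 14^2 ≡ 476 · 348 · 196 ≡ 437 (mod 569).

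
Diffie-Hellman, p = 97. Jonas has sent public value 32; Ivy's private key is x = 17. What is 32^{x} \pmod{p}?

53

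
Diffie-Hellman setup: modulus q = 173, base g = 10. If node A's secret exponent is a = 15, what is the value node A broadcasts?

Public value = 10^15 mod 173.
10^1 ≡ 10 (mod 173)
10^2 = (10^1)^2 ≡ 10^2 = 100 ≡ 100 (mod 173)
10^4 = (10^2)^2 ≡ 100^2 = 10000 ≡ 139 (mod 173)
10^8 = (10^4)^2 ≡ 139^2 = 19321 ≡ 118 (mod 173)
10^15 = 10^8 · 10^4 · 10^2 · 10^1 ≡ 118 · 139 · 100 · 10 ≡ 43 (mod 173).

43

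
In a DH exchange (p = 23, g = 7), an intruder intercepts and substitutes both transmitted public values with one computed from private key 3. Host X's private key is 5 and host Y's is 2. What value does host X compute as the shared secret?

14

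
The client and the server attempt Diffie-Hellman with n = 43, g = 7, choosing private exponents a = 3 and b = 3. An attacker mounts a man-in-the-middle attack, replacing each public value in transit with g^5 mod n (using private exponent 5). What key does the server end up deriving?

The server receives an attacker's public value M = 7^5 mod 43 instead of the honest one.
7^1 ≡ 7 (mod 43)
7^2 = (7^1)^2 ≡ 7^2 = 49 ≡ 6 (mod 43)
7^4 = (7^2)^2 ≡ 6^2 = 36 ≡ 36 (mod 43)
7^5 = 7^4 · 7^1 ≡ 36 · 7 ≡ 37 (mod 43).
So M = 37. The server computes K = M^3 mod 43.
37^1 ≡ 37 (mod 43)
37^2 = (37^1)^2 ≡ 37^2 = 1369 ≡ 36 (mod 43)
37^3 = 37^2 · 37^1 ≡ 36 · 37 ≡ 42 (mod 43).

42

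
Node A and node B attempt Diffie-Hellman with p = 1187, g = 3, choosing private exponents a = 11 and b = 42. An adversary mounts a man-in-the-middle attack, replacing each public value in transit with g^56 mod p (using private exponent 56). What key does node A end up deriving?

Node A receives an adversary's public value M = 3^56 mod 1187 instead of the honest one.
3^1 ≡ 3 (mod 1187)
3^2 = (3^1)^2 ≡ 3^2 = 9 ≡ 9 (mod 1187)
3^4 = (3^2)^2 ≡ 9^2 = 81 ≡ 81 (mod 1187)
3^8 = (3^4)^2 ≡ 81^2 = 6561 ≡ 626 (mod 1187)
3^16 = (3^8)^2 ≡ 626^2 = 391876 ≡ 166 (mod 1187)
3^32 = (3^16)^2 ≡ 166^2 = 27556 ≡ 255 (mod 1187)
3^56 = 3^32 · 3^16 · 3^8 ≡ 255 · 166 · 626 ≡ 1179 (mod 1187).
So M = 1179. Node A computes K = M^11 mod 1187.
1179^1 ≡ 1179 (mod 1187)
1179^2 = (1179^1)^2 ≡ 1179^2 = 1390041 ≡ 64 (mod 1187)
1179^4 = (1179^2)^2 ≡ 64^2 = 4096 ≡ 535 (mod 1187)
1179^8 = (1179^4)^2 ≡ 535^2 = 286225 ≡ 158 (mod 1187)
1179^11 = 1179^8 · 1179^2 · 1179^1 ≡ 158 · 64 · 1179 ≡ 1007 (mod 1187).

1007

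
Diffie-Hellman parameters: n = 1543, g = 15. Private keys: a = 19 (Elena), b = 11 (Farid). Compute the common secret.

930

Elena sends A = g^a mod n = 15^19 mod 1543.
15^1 ≡ 15 (mod 1543)
15^2 = (15^1)^2 ≡ 15^2 = 225 ≡ 225 (mod 1543)
15^4 = (15^2)^2 ≡ 225^2 = 50625 ≡ 1249 (mod 1543)
15^8 = (15^4)^2 ≡ 1249^2 = 1560001 ≡ 28 (mod 1543)
15^16 = (15^8)^2 ≡ 28^2 = 784 ≡ 784 (mod 1543)
15^19 = 15^16 · 15^2 · 15^1 ≡ 784 · 225 · 15 ≡ 1298 (mod 1543).
So A = 1298. Farid then computes K = A^b mod n = 1298^11 mod 1543.
1298^1 ≡ 1298 (mod 1543)
1298^2 = (1298^1)^2 ≡ 1298^2 = 1684804 ≡ 1391 (mod 1543)
1298^4 = (1298^2)^2 ≡ 1391^2 = 1934881 ≡ 1502 (mod 1543)
1298^8 = (1298^4)^2 ≡ 1502^2 = 2256004 ≡ 138 (mod 1543)
1298^11 = 1298^8 · 1298^2 · 1298^1 ≡ 138 · 1391 · 1298 ≡ 930 (mod 1543).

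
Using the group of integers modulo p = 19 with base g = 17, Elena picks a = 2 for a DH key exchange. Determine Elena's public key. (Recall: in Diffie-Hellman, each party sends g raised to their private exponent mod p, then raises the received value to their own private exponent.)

Public value = 17^2 mod 19.
17^1 ≡ 17 (mod 19)
17^2 = (17^1)^2 ≡ 17^2 = 289 ≡ 4 (mod 19)

4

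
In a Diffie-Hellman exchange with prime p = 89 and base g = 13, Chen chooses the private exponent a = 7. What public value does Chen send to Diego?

46

Public value = 13^7 mod 89.
13^1 ≡ 13 (mod 89)
13^2 = (13^1)^2 ≡ 13^2 = 169 ≡ 80 (mod 89)
13^4 = (13^2)^2 ≡ 80^2 = 6400 ≡ 81 (mod 89)
13^7 = 13^4 · 13^2 · 13^1 ≡ 81 · 80 · 13 ≡ 46 (mod 89).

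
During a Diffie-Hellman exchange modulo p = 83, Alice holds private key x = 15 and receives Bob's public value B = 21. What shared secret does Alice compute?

27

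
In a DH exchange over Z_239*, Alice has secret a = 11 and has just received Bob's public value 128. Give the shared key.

Shared key K = 128^11 mod 239.
128^1 ≡ 128 (mod 239)
128^2 = (128^1)^2 ≡ 128^2 = 16384 ≡ 132 (mod 239)
128^4 = (128^2)^2 ≡ 132^2 = 17424 ≡ 216 (mod 239)
128^8 = (128^4)^2 ≡ 216^2 = 46656 ≡ 51 (mod 239)
128^11 = 128^8 · 128^2 · 128^1 ≡ 51 · 132 · 128 ≡ 101 (mod 239).

101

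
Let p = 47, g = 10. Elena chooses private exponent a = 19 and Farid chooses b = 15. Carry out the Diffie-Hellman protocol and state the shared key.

35

Farid sends B = g^b mod p = 10^15 mod 47.
10^1 ≡ 10 (mod 47)
10^2 = (10^1)^2 ≡ 10^2 = 100 ≡ 6 (mod 47)
10^4 = (10^2)^2 ≡ 6^2 = 36 ≡ 36 (mod 47)
10^8 = (10^4)^2 ≡ 36^2 = 1296 ≡ 27 (mod 47)
10^15 = 10^8 · 10^4 · 10^2 · 10^1 ≡ 27 · 36 · 6 · 10 ≡ 40 (mod 47).
So B = 40. Elena then computes K = B^a mod p = 40^19 mod 47.
40^1 ≡ 40 (mod 47)
40^2 = (40^1)^2 ≡ 40^2 = 1600 ≡ 2 (mod 47)
40^4 = (40^2)^2 ≡ 2^2 = 4 ≡ 4 (mod 47)
40^8 = (40^4)^2 ≡ 4^2 = 16 ≡ 16 (mod 47)
40^16 = (40^8)^2 ≡ 16^2 = 256 ≡ 21 (mod 47)
40^19 = 40^16 · 40^2 · 40^1 ≡ 21 · 2 · 40 ≡ 35 (mod 47).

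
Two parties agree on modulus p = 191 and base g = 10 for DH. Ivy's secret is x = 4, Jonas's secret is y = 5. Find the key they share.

Ivy sends A = g^x mod p = 10^4 mod 191.
10^1 ≡ 10 (mod 191)
10^2 = (10^1)^2 ≡ 10^2 = 100 ≡ 100 (mod 191)
10^4 = (10^2)^2 ≡ 100^2 = 10000 ≡ 68 (mod 191)
So A = 68. Jonas then computes K = A^y mod p = 68^5 mod 191.
68^1 ≡ 68 (mod 191)
68^2 = (68^1)^2 ≡ 68^2 = 4624 ≡ 40 (mod 191)
68^4 = (68^2)^2 ≡ 40^2 = 1600 ≡ 72 (mod 191)
68^5 = 68^4 · 68^1 ≡ 72 · 68 ≡ 121 (mod 191).

121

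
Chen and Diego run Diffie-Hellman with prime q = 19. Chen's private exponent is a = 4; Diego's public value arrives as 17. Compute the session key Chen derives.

Shared key K = 17^4 mod 19.
17^1 ≡ 17 (mod 19)
17^2 = (17^1)^2 ≡ 17^2 = 289 ≡ 4 (mod 19)
17^4 = (17^2)^2 ≡ 4^2 = 16 ≡ 16 (mod 19)

16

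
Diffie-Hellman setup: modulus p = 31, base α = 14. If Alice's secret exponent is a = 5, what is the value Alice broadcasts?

5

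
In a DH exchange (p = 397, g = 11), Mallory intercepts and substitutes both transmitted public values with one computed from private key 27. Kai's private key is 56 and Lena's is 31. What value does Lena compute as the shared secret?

256

Lena receives Mallory's public value M = 11^27 mod 397 instead of the honest one.
11^1 ≡ 11 (mod 397)
11^2 = (11^1)^2 ≡ 11^2 = 121 ≡ 121 (mod 397)
11^4 = (11^2)^2 ≡ 121^2 = 14641 ≡ 349 (mod 397)
11^8 = (11^4)^2 ≡ 349^2 = 121801 ≡ 319 (mod 397)
11^16 = (11^8)^2 ≡ 319^2 = 101761 ≡ 129 (mod 397)
11^27 = 11^16 · 11^8 · 11^2 · 11^1 ≡ 129 · 319 · 121 · 11 ≡ 273 (mod 397).
So M = 273. Lena computes K = M^31 mod 397.
273^1 ≡ 273 (mod 397)
273^2 = (273^1)^2 ≡ 273^2 = 74529 ≡ 290 (mod 397)
273^4 = (273^2)^2 ≡ 290^2 = 84100 ≡ 333 (mod 397)
273^8 = (273^4)^2 ≡ 333^2 = 110889 ≡ 126 (mod 397)
273^16 = (273^8)^2 ≡ 126^2 = 15876 ≡ 393 (mod 397)
273^31 = 273^16 · 273^8 · 273^4 · 273^2 · 273^1 ≡ 393 · 126 · 333 · 290 · 273 ≡ 256 (mod 397).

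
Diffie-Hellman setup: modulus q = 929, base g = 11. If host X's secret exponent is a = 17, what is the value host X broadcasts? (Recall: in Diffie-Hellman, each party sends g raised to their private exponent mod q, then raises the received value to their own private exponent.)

Public value = 11^17 (mod 929).
11^1 ≡ 11 (mod 929)
11^2 = (11^1)^2 ≡ 11^2 = 121 ≡ 121 (mod 929)
11^4 = (11^2)^2 ≡ 121^2 = 14641 ≡ 706 (mod 929)
11^8 = (11^4)^2 ≡ 706^2 = 498436 ≡ 492 (mod 929)
11^16 = (11^8)^2 ≡ 492^2 = 242064 ≡ 524 (mod 929)
11^17 = 11^16 · 11^1 ≡ 524 · 11 ≡ 190 (mod 929).

190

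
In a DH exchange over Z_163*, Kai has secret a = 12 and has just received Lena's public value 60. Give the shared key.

77

Shared key K = 60^12 mod 163.
60^1 ≡ 60 (mod 163)
60^2 = (60^1)^2 ≡ 60^2 = 3600 ≡ 14 (mod 163)
60^4 = (60^2)^2 ≡ 14^2 = 196 ≡ 33 (mod 163)
60^8 = (60^4)^2 ≡ 33^2 = 1089 ≡ 111 (mod 163)
60^12 = 60^8 · 60^4 ≡ 111 · 33 ≡ 77 (mod 163).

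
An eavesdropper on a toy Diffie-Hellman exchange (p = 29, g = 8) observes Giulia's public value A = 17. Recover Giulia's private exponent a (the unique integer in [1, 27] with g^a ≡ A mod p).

Try successive powers of 8 modulo 29:
8^1 ≡ 8
8^2 ≡ 6
8^3 ≡ 19
8^4 ≡ 7
8^5 ≡ 27
8^6 ≡ 13
8^7 ≡ 17
Found: a = 7.

7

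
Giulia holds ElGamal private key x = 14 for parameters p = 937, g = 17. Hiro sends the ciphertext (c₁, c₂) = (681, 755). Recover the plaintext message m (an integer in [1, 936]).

Shared mask s = c₁^x mod p = 681^14 mod 937.
681^1 ≡ 681 (mod 937)
681^2 = (681^1)^2 ≡ 681^2 = 463761 ≡ 883 (mod 937)
681^4 = (681^2)^2 ≡ 883^2 = 779689 ≡ 105 (mod 937)
681^8 = (681^4)^2 ≡ 105^2 = 11025 ≡ 718 (mod 937)
681^14 = 681^8 · 681^4 · 681^2 ≡ 718 · 105 · 883 ≡ 205 (mod 937).
So s = 205; s⁻¹ ≡ 32 (mod 937).
m = c₂ · s⁻¹ mod 937 = 755 · 32 mod 937 = 735.

735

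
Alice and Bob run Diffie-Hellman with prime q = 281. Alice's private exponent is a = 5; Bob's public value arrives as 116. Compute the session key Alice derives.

Shared key K = 116^5 mod 281.
116^1 ≡ 116 (mod 281)
116^2 = (116^1)^2 ≡ 116^2 = 13456 ≡ 249 (mod 281)
116^4 = (116^2)^2 ≡ 249^2 = 62001 ≡ 181 (mod 281)
116^5 = 116^4 · 116^1 ≡ 181 · 116 ≡ 202 (mod 281).

202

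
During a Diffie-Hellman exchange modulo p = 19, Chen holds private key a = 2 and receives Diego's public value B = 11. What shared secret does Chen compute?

7

Shared key K = 11^2 mod 19.
11^1 ≡ 11 (mod 19)
11^2 = (11^1)^2 ≡ 11^2 = 121 ≡ 7 (mod 19)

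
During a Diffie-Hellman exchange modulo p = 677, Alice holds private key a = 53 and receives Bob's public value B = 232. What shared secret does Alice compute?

667

Shared key K = 232^53 mod 677.
232^1 ≡ 232 (mod 677)
232^2 = (232^1)^2 ≡ 232^2 = 53824 ≡ 341 (mod 677)
232^4 = (232^2)^2 ≡ 341^2 = 116281 ≡ 514 (mod 677)
232^8 = (232^4)^2 ≡ 514^2 = 264196 ≡ 166 (mod 677)
232^16 = (232^8)^2 ≡ 166^2 = 27556 ≡ 476 (mod 677)
232^32 = (232^16)^2 ≡ 476^2 = 226576 ≡ 458 (mod 677)
232^53 = 232^32 · 232^16 · 232^4 · 232^1 ≡ 458 · 476 · 514 · 232 ≡ 667 (mod 677).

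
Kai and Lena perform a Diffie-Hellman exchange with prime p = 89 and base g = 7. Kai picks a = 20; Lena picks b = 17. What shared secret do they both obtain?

Kai sends A = g^a mod p = 7^20 mod 89.
7^1 ≡ 7 (mod 89)
7^2 = (7^1)^2 ≡ 7^2 = 49 ≡ 49 (mod 89)
7^4 = (7^2)^2 ≡ 49^2 = 2401 ≡ 87 (mod 89)
7^8 = (7^4)^2 ≡ 87^2 = 7569 ≡ 4 (mod 89)
7^16 = (7^8)^2 ≡ 4^2 = 16 ≡ 16 (mod 89)
7^20 = 7^16 · 7^4 ≡ 16 · 87 ≡ 57 (mod 89).
So A = 57. Lena then computes K = A^b mod p = 57^17 mod 89.
57^1 ≡ 57 (mod 89)
57^2 = (57^1)^2 ≡ 57^2 = 3249 ≡ 45 (mod 89)
57^4 = (57^2)^2 ≡ 45^2 = 2025 ≡ 67 (mod 89)
57^8 = (57^4)^2 ≡ 67^2 = 4489 ≡ 39 (mod 89)
57^16 = (57^8)^2 ≡ 39^2 = 1521 ≡ 8 (mod 89)
57^17 = 57^16 · 57^1 ≡ 8 · 57 ≡ 11 (mod 89).

11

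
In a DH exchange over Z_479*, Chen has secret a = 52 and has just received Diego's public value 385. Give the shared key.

Shared key K = 385^52 mod 479.
385^1 ≡ 385 (mod 479)
385^2 = (385^1)^2 ≡ 385^2 = 148225 ≡ 214 (mod 479)
385^4 = (385^2)^2 ≡ 214^2 = 45796 ≡ 291 (mod 479)
385^8 = (385^4)^2 ≡ 291^2 = 84681 ≡ 377 (mod 479)
385^16 = (385^8)^2 ≡ 377^2 = 142129 ≡ 345 (mod 479)
385^32 = (385^16)^2 ≡ 345^2 = 119025 ≡ 233 (mod 479)
385^52 = 385^32 · 385^16 · 385^4 ≡ 233 · 345 · 291 ≡ 70 (mod 479).

70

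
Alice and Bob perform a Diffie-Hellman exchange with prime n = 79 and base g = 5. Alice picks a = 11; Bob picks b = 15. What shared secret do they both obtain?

8

Alice sends A = g^a mod n = 5^11 mod 79.
5^1 ≡ 5 (mod 79)
5^2 = (5^1)^2 ≡ 5^2 = 25 ≡ 25 (mod 79)
5^4 = (5^2)^2 ≡ 25^2 = 625 ≡ 72 (mod 79)
5^8 = (5^4)^2 ≡ 72^2 = 5184 ≡ 49 (mod 79)
5^11 = 5^8 · 5^2 · 5^1 ≡ 49 · 25 · 5 ≡ 42 (mod 79).
So A = 42. Bob then computes K = A^b mod n = 42^15 mod 79.
42^1 ≡ 42 (mod 79)
42^2 = (42^1)^2 ≡ 42^2 = 1764 ≡ 26 (mod 79)
42^4 = (42^2)^2 ≡ 26^2 = 676 ≡ 44 (mod 79)
42^8 = (42^4)^2 ≡ 44^2 = 1936 ≡ 40 (mod 79)
42^15 = 42^8 · 42^4 · 42^2 · 42^1 ≡ 40 · 44 · 26 · 42 ≡ 8 (mod 79).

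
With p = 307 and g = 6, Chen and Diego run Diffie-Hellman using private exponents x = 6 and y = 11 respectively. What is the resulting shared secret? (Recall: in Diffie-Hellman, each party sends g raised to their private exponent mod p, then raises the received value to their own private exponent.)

Chen sends A = g^x mod p = 6^6 mod 307.
6^1 ≡ 6 (mod 307)
6^2 = (6^1)^2 ≡ 6^2 = 36 ≡ 36 (mod 307)
6^4 = (6^2)^2 ≡ 36^2 = 1296 ≡ 68 (mod 307)
6^6 = 6^4 · 6^2 ≡ 68 · 36 ≡ 299 (mod 307).
So A = 299. Diego then computes K = A^y mod p = 299^11 mod 307.
299^1 ≡ 299 (mod 307)
299^2 = (299^1)^2 ≡ 299^2 = 89401 ≡ 64 (mod 307)
299^4 = (299^2)^2 ≡ 64^2 = 4096 ≡ 105 (mod 307)
299^8 = (299^4)^2 ≡ 105^2 = 11025 ≡ 280 (mod 307)
299^11 = 299^8 · 299^2 · 299^1 ≡ 280 · 64 · 299 ≡ 9 (mod 307).

9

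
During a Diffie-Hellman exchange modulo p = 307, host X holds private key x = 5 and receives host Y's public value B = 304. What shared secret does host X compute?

64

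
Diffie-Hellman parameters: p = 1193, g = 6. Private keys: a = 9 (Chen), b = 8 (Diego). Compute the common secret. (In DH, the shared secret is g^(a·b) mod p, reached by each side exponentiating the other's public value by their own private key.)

Diego sends B = g^b mod p = 6^8 mod 1193.
6^1 ≡ 6 (mod 1193)
6^2 = (6^1)^2 ≡ 6^2 = 36 ≡ 36 (mod 1193)
6^4 = (6^2)^2 ≡ 36^2 = 1296 ≡ 103 (mod 1193)
6^8 = (6^4)^2 ≡ 103^2 = 10609 ≡ 1065 (mod 1193)
So B = 1065. Chen then computes K = B^a mod p = 1065^9 mod 1193.
1065^1 ≡ 1065 (mod 1193)
1065^2 = (1065^1)^2 ≡ 1065^2 = 1134225 ≡ 875 (mod 1193)
1065^4 = (1065^2)^2 ≡ 875^2 = 765625 ≡ 912 (mod 1193)
1065^8 = (1065^4)^2 ≡ 912^2 = 831744 ≡ 223 (mod 1193)
1065^9 = 1065^8 · 1065^1 ≡ 223 · 1065 ≡ 88 (mod 1193).

88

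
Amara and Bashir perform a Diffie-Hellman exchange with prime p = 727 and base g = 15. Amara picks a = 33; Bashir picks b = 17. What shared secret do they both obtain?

594

Amara sends A = g^a mod p = 15^33 mod 727.
15^1 ≡ 15 (mod 727)
15^2 = (15^1)^2 ≡ 15^2 = 225 ≡ 225 (mod 727)
15^4 = (15^2)^2 ≡ 225^2 = 50625 ≡ 462 (mod 727)
15^8 = (15^4)^2 ≡ 462^2 = 213444 ≡ 433 (mod 727)
15^16 = (15^8)^2 ≡ 433^2 = 187489 ≡ 650 (mod 727)
15^32 = (15^16)^2 ≡ 650^2 = 422500 ≡ 113 (mod 727)
15^33 = 15^32 · 15^1 ≡ 113 · 15 ≡ 241 (mod 727).
So A = 241. Bashir then computes K = A^b mod p = 241^17 mod 727.
241^1 ≡ 241 (mod 727)
241^2 = (241^1)^2 ≡ 241^2 = 58081 ≡ 648 (mod 727)
241^4 = (241^2)^2 ≡ 648^2 = 419904 ≡ 425 (mod 727)
241^8 = (241^4)^2 ≡ 425^2 = 180625 ≡ 329 (mod 727)
241^16 = (241^8)^2 ≡ 329^2 = 108241 ≡ 645 (mod 727)
241^17 = 241^16 · 241^1 ≡ 645 · 241 ≡ 594 (mod 727).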